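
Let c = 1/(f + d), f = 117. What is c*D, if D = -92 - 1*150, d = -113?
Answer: -121/2 ≈ -60.500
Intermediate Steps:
D = -242 (D = -92 - 150 = -242)
c = ¼ (c = 1/(117 - 113) = 1/4 = ¼ ≈ 0.25000)
c*D = (¼)*(-242) = -121/2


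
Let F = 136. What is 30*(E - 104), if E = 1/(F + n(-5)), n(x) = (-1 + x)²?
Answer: -268305/86 ≈ -3119.8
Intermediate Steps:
E = 1/172 (E = 1/(136 + (-1 - 5)²) = 1/(136 + (-6)²) = 1/(136 + 36) = 1/172 ≈ 0.0058140)
30*(E - 104) = 30*(1/172 - 104) = 30*(-17887/172) = -268305/86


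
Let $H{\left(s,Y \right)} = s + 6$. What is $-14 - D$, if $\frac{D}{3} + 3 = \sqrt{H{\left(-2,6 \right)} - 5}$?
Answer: $-5 - 3 i \approx -5.0 - 3.0 i$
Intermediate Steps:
$H{\left(s,Y \right)} = 6 + s$
$D = -9 + 3 i$ ($D = -9 + 3 \sqrt{\left(6 - 2\right) - 5} = -9 + 3 \sqrt{4 - 5} = -9 + 3 \sqrt{-1} = -9 + 3 i \approx -9.0 + 3.0 i$)
$-14 - D = -14 - \left(-9 + 3 i\right) = -14 + \left(9 - 3 i\right) = -5 - 3 i$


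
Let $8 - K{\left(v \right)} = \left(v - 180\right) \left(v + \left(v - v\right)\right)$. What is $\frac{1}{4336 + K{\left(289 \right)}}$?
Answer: $- \frac{1}{27157} \approx -3.6823 \cdot 10^{-5}$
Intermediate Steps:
$K{\left(v \right)} = 8 - v \left(-180 + v\right)$ ($K{\left(v \right)} = 8 - \left(v - 180\right) \left(v + \left(v - v\right)\right) = 8 - \left(-180 + v\right) \left(v + 0\right) = 8 - \left(-180 + v\right) v = 8 - v \left(-180 + v\right)$)
$\frac{1}{4336 + K{\left(289 \right)}} = \frac{1}{4336 + \left(8 - 289^{2} + 180 \cdot 289\right)} = \frac{1}{4336 + \left(8 - 83521 + 52020\right)} = \frac{1}{4336 - 31493} = \frac{1}{-27157} = - \frac{1}{27157}$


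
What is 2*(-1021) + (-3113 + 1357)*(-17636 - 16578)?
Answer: 60077742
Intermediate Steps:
2*(-1021) + (-3113 + 1357)*(-17636 - 16578) = -2042 - 1756*(-34214) = -2042 + 60079784 = 60077742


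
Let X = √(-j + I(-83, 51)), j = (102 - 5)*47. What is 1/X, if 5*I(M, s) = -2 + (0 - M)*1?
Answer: -I*√113570/22714 ≈ -0.014837*I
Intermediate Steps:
j = 4559 (j = 97*47 = 4559)
I(M, s) = -⅖ - M/5 (I(M, s) = (-2 + (0 - M)*1)/5 = (-2 - M*1)/5 = (-2 - M)/5 = -⅖ - M/5)
X = I*√113570/5 (X = √(-1*4559 + (-⅖ - ⅕*(-83))) = √(-4559 + (-⅖ + 83/5)) = √(-4559 + 81/5) = √(-22714/5) = I*√113570/5 ≈ 67.4*I)
1/X = 1/(I*√113570/5) = -I*√113570/22714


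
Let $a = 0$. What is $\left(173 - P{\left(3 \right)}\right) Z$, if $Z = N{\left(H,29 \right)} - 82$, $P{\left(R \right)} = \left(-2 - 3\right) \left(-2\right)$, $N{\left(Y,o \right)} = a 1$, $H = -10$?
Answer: $-13366$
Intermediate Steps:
$N{\left(Y,o \right)} = 0$ ($N{\left(Y,o \right)} = 0 \cdot 1 = 0$)
$P{\left(R \right)} = 10$ ($P{\left(R \right)} = \left(-5\right) \left(-2\right) = 10$)
$Z = -82$ ($Z = 0 - 82 = -82$)
$\left(173 - P{\left(3 \right)}\right) Z = \left(173 - 10\right) \left(-82\right) = 163 \left(-82\right) = -13366$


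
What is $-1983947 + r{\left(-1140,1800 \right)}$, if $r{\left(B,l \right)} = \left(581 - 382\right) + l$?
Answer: $-1981948$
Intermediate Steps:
$r{\left(B,l \right)} = 199 + l$
$-1983947 + r{\left(-1140,1800 \right)} = -1983947 + \left(199 + 1800\right) = -1983947 + 1999 = -1981948$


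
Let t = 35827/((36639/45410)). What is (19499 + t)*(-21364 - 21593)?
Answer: -3725052738221/1357 ≈ -2.7451e+9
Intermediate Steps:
t = 1626904070/36639 (t = 35827/((36639*(1/45410))) = 35827/(36639/45410) = 35827*(45410/36639) = 1626904070/36639 ≈ 44404.)
(19499 + t)*(-21364 - 21593) = (19499 + 1626904070/36639)*(-21364 - 21593) = (2341327931/36639)*(-42957) = -3725052738221/1357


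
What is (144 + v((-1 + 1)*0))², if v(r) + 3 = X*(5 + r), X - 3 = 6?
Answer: 34596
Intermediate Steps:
X = 9 (X = 3 + 6 = 9)
v(r) = 42 + 9*r (v(r) = -3 + 9*(5 + r) = -3 + (45 + 9*r) = 42 + 9*r)
(144 + v((-1 + 1)*0))² = (144 + (42 + 9*((-1 + 1)*0)))² = (144 + (42 + 9*(0*0)))² = (144 + (42 + 9*0))² = (144 + (42 + 0))² = (144 + 42)² = 186² = 34596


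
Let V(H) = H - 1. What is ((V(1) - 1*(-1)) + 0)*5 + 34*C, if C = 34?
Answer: 1161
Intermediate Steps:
V(H) = -1 + H
((V(1) - 1*(-1)) + 0)*5 + 34*C = (((-1 + 1) - 1*(-1)) + 0)*5 + 34*34 = ((0 + 1) + 0)*5 + 1156 = (1 + 0)*5 + 1156 = 1*5 + 1156 = 5 + 1156 = 1161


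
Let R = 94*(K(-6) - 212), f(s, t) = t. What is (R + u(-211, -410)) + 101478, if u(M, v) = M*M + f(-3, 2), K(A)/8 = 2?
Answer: 127577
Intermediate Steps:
K(A) = 16 (K(A) = 8*2 = 16)
u(M, v) = 2 + M² (u(M, v) = M*M + 2 = M² + 2 = 2 + M²)
R = -18424 (R = 94*(16 - 212) = 94*(-196) = -18424)
(R + u(-211, -410)) + 101478 = (-18424 + (2 + (-211)²)) + 101478 = (-18424 + (2 + 44521)) + 101478 = (-18424 + 44523) + 101478 = 26099 + 101478 = 127577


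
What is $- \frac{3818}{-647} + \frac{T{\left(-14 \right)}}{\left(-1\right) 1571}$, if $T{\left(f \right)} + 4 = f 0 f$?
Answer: $\frac{6000666}{1016437} \approx 5.9036$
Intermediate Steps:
$T{\left(f \right)} = -4$ ($T{\left(f \right)} = -4 + f 0 f = -4 + 0 f = -4 + 0 = -4$)
$- \frac{3818}{-647} + \frac{T{\left(-14 \right)}}{\left(-1\right) 1571} = - \frac{3818}{-647} - \frac{4}{\left(-1\right) 1571} = \left(-3818\right) \left(- \frac{1}{647}\right) - \frac{4}{-1571} = \frac{3818}{647} - - \frac{4}{1571} = \frac{3818}{647} + \frac{4}{1571} = \frac{6000666}{1016437}$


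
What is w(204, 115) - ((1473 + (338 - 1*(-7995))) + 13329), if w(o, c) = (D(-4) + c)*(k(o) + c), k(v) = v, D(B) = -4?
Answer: 12274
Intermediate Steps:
w(o, c) = (-4 + c)*(c + o) (w(o, c) = (-4 + c)*(o + c) = (-4 + c)*(c + o))
w(204, 115) - ((1473 + (338 - 1*(-7995))) + 13329) = (115**2 - 4*115 - 4*204 + 115*204) - ((1473 + (338 - 1*(-7995))) + 13329) = (13225 - 460 - 816 + 23460) - ((1473 + (338 + 7995)) + 13329) = 35409 - ((1473 + 8333) + 13329) = 35409 - (9806 + 13329) = 35409 - 1*23135 = 35409 - 23135 = 12274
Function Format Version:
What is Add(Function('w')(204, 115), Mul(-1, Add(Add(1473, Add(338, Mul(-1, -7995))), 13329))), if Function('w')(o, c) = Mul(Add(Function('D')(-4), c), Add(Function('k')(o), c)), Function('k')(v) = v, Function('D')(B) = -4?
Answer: 12274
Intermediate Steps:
Function('w')(o, c) = Mul(Add(-4, c), Add(c, o)) (Function('w')(o, c) = Mul(Add(-4, c), Add(o, c)) = Mul(Add(-4, c), Add(c, o)))
Add(Function('w')(204, 115), Mul(-1, Add(Add(1473, Add(338, Mul(-1, -7995))), 13329))) = Add(Add(Pow(115, 2), Mul(-4, 115), Mul(-4, 204), Mul(115, 204)), Mul(-1, Add(Add(1473, Add(338, Mul(-1, -7995))), 13329))) = Add(Add(13225, -460, -816, 23460), Mul(-1, Add(Add(1473, Add(338, 7995)), 13329))) = Add(35409, Mul(-1, Add(Add(1473, 8333), 13329))) = Add(35409, Mul(-1, Add(9806, 13329))) = Add(35409, Mul(-1, 23135)) = Add(35409, -23135) = 12274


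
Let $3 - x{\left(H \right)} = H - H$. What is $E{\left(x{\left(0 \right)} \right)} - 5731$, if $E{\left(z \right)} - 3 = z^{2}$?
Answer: $-5719$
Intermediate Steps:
$x{\left(H \right)} = 3$ ($x{\left(H \right)} = 3 - \left(H - H\right) = 3 - 0 = 3 + 0 = 3$)
$E{\left(z \right)} = 3 + z^{2}$
$E{\left(x{\left(0 \right)} \right)} - 5731 = \left(3 + 3^{2}\right) - 5731 = \left(3 + 9\right) - 5731 = 12 - 5731 = -5719$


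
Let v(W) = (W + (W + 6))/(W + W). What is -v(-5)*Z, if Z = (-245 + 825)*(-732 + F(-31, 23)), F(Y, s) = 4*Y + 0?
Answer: 198592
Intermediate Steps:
F(Y, s) = 4*Y
Z = -496480 (Z = (-245 + 825)*(-732 + 4*(-31)) = 580*(-732 - 124) = 580*(-856) = -496480)
v(W) = (6 + 2*W)/(2*W) (v(W) = (W + (6 + W))/((2*W)) = (6 + 2*W)*(1/(2*W)) = (6 + 2*W)/(2*W))
-v(-5)*Z = -(3 - 5)/(-5)*(-496480) = -(-⅕*(-2))*(-496480) = -2*(-496480)/5 = -1*(-198592) = 198592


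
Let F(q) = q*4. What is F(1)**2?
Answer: 16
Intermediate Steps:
F(q) = 4*q
F(1)**2 = (4*1)**2 = 4**2 = 16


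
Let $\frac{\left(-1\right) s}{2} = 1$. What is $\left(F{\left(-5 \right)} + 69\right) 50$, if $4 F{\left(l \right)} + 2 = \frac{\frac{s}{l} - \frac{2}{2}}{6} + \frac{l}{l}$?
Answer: $\frac{13745}{4} \approx 3436.3$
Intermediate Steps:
$s = -2$ ($s = \left(-2\right) 1 = -2$)
$F{\left(l \right)} = - \frac{7}{24} - \frac{1}{12 l}$ ($F{\left(l \right)} = - \frac{1}{2} + \frac{\frac{- \frac{2}{l} - \frac{2}{2}}{6} + \frac{l}{l}}{4} = - \frac{1}{2} + \frac{\left(- \frac{2}{l} - 1\right) \frac{1}{6} + 1}{4} = - \frac{1}{2} + \frac{\left(-1 - \frac{2}{l}\right) \frac{1}{6} + 1}{4} = - \frac{1}{2} + \frac{\left(- \frac{1}{6} - \frac{1}{3 l}\right) + 1}{4} = - \frac{1}{2} + \frac{\frac{5}{6} - \frac{1}{3 l}}{4} = - \frac{1}{2} + \left(\frac{5}{24} - \frac{1}{12 l}\right) = - \frac{7}{24} - \frac{1}{12 l}$)
$\left(F{\left(-5 \right)} + 69\right) 50 = \left(\frac{-2 - -35}{24 \left(-5\right)} + 69\right) 50 = \left(\frac{1}{24} \left(- \frac{1}{5}\right) \left(-2 + 35\right) + 69\right) 50 = \left(\frac{1}{24} \left(- \frac{1}{5}\right) 33 + 69\right) 50 = \left(- \frac{11}{40} + 69\right) 50 = \frac{2749}{40} \cdot 50 = \frac{13745}{4}$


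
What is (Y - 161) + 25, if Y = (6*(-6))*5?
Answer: -316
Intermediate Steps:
Y = -180 (Y = -36*5 = -180)
(Y - 161) + 25 = (-180 - 161) + 25 = -341 + 25 = -316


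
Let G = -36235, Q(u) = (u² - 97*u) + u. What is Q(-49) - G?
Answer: 43340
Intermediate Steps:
Q(u) = u² - 96*u
Q(-49) - G = -49*(-96 - 49) - 1*(-36235) = -49*(-145) + 36235 = 7105 + 36235 = 43340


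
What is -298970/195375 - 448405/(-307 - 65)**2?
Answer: -8598652757/1802451600 ≈ -4.7705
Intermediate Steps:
-298970/195375 - 448405/(-307 - 65)**2 = -298970*1/195375 - 448405/((-372)**2) = -59794/39075 - 448405/138384 = -8598652757/1802451600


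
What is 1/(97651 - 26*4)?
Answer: 1/97547 ≈ 1.0251e-5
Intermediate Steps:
1/(97651 - 26*4) = 1/(97651 - 104) = 1/97547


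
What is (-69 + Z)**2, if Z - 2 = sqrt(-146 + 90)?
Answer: 4433 - 268*I*sqrt(14) ≈ 4433.0 - 1002.8*I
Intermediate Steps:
Z = 2 + 2*I*sqrt(14) (Z = 2 + sqrt(-146 + 90) = 2 + sqrt(-56) = 2 + 2*I*sqrt(14) ≈ 2.0 + 7.4833*I)
(-69 + Z)**2 = (-69 + (2 + 2*I*sqrt(14)))**2 = (-67 + 2*I*sqrt(14))**2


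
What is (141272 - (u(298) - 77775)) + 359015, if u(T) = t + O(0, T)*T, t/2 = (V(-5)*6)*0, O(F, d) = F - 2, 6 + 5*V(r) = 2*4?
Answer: 578658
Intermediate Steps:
V(r) = ⅖ (V(r) = -6/5 + (2*4)/5 = -6/5 + (⅕)*8 = -6/5 + 8/5 = ⅖)
O(F, d) = -2 + F
t = 0 (t = 2*(((⅖)*6)*0) = 2*((12/5)*0) = 2*0 = 0)
u(T) = -2*T (u(T) = 0 + (-2 + 0)*T = 0 - 2*T = -2*T)
(141272 - (u(298) - 77775)) + 359015 = (141272 - (-2*298 - 77775)) + 359015 = (141272 - (-596 - 77775)) + 359015 = (141272 - 1*(-78371)) + 359015 = (141272 + 78371) + 359015 = 219643 + 359015 = 578658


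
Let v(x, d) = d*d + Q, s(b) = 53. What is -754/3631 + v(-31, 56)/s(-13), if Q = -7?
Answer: 11321437/192443 ≈ 58.830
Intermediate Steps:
v(x, d) = -7 + d² (v(x, d) = d*d - 7 = d² - 7 = -7 + d²)
-754/3631 + v(-31, 56)/s(-13) = -754/3631 + (-7 + 56²)/53 = -754*1/3631 + (-7 + 3136)*(1/53) = -754/3631 + 3129*(1/53) = -754/3631 + 3129/53 = 11321437/192443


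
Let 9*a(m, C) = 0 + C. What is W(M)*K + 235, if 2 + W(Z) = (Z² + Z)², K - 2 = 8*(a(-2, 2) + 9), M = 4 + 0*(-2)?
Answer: 273551/9 ≈ 30395.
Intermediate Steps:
M = 4 (M = 4 + 0 = 4)
a(m, C) = C/9 (a(m, C) = (0 + C)/9 = C/9)
K = 682/9 (K = 2 + 8*((⅑)*2 + 9) = 2 + 8*(2/9 + 9) = 2 + 8*(83/9) = 2 + 664/9 = 682/9 ≈ 75.778)
W(Z) = -2 + (Z + Z²)² (W(Z) = -2 + (Z² + Z)² = -2 + (Z + Z²)²)
W(M)*K + 235 = (-2 + 4²*(1 + 4)²)*(682/9) + 235 = (-2 + 16*5²)*(682/9) + 235 = (-2 + 16*25)*(682/9) + 235 = (-2 + 400)*(682/9) + 235 = 398*(682/9) + 235 = 271436/9 + 235 = 273551/9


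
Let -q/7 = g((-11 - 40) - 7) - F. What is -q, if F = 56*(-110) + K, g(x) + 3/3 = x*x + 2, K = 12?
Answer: 66591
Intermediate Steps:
g(x) = 1 + x² (g(x) = -1 + (x*x + 2) = -1 + (x² + 2) = -1 + (2 + x²) = 1 + x²)
F = -6148 (F = 56*(-110) + 12 = -6160 + 12 = -6148)
q = -66591 (q = -7*((1 + ((-11 - 40) - 7)²) - 1*(-6148)) = -7*((1 + (-51 - 7)²) + 6148) = -7*((1 + (-58)²) + 6148) = -7*((1 + 3364) + 6148) = -7*(3365 + 6148) = -7*9513 = -66591)
-q = -1*(-66591) = 66591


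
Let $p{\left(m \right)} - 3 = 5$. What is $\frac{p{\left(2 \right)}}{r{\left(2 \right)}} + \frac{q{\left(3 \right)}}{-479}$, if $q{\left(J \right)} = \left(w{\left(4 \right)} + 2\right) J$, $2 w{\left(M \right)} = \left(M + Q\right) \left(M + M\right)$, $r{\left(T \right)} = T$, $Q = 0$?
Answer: $\frac{1862}{479} \approx 3.8873$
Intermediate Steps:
$p{\left(m \right)} = 8$ ($p{\left(m \right)} = 3 + 5 = 8$)
$w{\left(M \right)} = M^{2}$ ($w{\left(M \right)} = \frac{\left(M + 0\right) \left(M + M\right)}{2} = \frac{M 2 M}{2} = \frac{2 M^{2}}{2} = M^{2}$)
$q{\left(J \right)} = 18 J$ ($q{\left(J \right)} = \left(4^{2} + 2\right) J = \left(16 + 2\right) J = 18 J$)
$\frac{p{\left(2 \right)}}{r{\left(2 \right)}} + \frac{q{\left(3 \right)}}{-479} = \frac{8}{2} + \frac{18 \cdot 3}{-479} = 8 \cdot \frac{1}{2} + 54 \left(- \frac{1}{479}\right) = 4 - \frac{54}{479} = \frac{1862}{479}$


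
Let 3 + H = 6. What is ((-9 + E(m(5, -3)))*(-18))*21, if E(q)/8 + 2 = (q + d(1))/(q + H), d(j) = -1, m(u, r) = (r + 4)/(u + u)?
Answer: 320166/31 ≈ 10328.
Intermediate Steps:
H = 3 (H = -3 + 6 = 3)
m(u, r) = (4 + r)/(2*u) (m(u, r) = (4 + r)/((2*u)) = (4 + r)*(1/(2*u)) = (4 + r)/(2*u))
E(q) = -16 + 8*(-1 + q)/(3 + q) (E(q) = -16 + 8*((q - 1)/(q + 3)) = -16 + 8*((-1 + q)/(3 + q)) = -16 + 8*(-1 + q)/(3 + q))
((-9 + E(m(5, -3)))*(-18))*21 = ((-9 + 8*(-7 - (4 - 3)/(2*5))/(3 + (1/2)*(4 - 3)/5))*(-18))*21 = ((-9 + 8*(-7 - 1/(2*5))/(3 + (1/2)*(1/5)*1))*(-18))*21 = ((-9 + 8*(-7 - 1*1/10)/(3 + 1/10))*(-18))*21 = ((-9 + 8*(-7 - 1/10)/(31/10))*(-18))*21 = ((-9 + 8*(10/31)*(-71/10))*(-18))*21 = ((-9 - 568/31)*(-18))*21 = -847/31*(-18)*21 = (15246/31)*21 = 320166/31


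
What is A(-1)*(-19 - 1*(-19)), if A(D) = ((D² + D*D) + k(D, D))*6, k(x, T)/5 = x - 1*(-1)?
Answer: 0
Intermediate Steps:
k(x, T) = 5 + 5*x (k(x, T) = 5*(x - 1*(-1)) = 5*(x + 1) = 5*(1 + x) = 5 + 5*x)
A(D) = 30 + 12*D² + 30*D (A(D) = ((D² + D*D) + (5 + 5*D))*6 = ((D² + D²) + (5 + 5*D))*6 = (2*D² + (5 + 5*D))*6 = (5 + 2*D² + 5*D)*6 = 30 + 12*D² + 30*D)
A(-1)*(-19 - 1*(-19)) = (30 + 12*(-1)² + 30*(-1))*(-19 - 1*(-19)) = (30 + 12*1 - 30)*(-19 + 19) = (30 + 12 - 30)*0 = 12*0 = 0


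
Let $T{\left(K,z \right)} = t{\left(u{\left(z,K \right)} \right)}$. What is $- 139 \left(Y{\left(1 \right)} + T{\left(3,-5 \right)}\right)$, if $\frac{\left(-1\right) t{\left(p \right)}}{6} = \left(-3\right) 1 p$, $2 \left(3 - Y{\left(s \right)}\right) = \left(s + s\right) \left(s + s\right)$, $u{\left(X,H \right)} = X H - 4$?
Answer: $47399$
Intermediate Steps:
$u{\left(X,H \right)} = -4 + H X$ ($u{\left(X,H \right)} = H X - 4 = -4 + H X$)
$Y{\left(s \right)} = 3 - 2 s^{2}$ ($Y{\left(s \right)} = 3 - \frac{\left(s + s\right) \left(s + s\right)}{2} = 3 - \frac{2 s 2 s}{2} = 3 - \frac{4 s^{2}}{2} = 3 - 2 s^{2}$)
$t{\left(p \right)} = 18 p$ ($t{\left(p \right)} = - 6 \left(-3\right) 1 p = - 6 \left(- 3 p\right) = 18 p$)
$T{\left(K,z \right)} = -72 + 18 K z$ ($T{\left(K,z \right)} = 18 \left(-4 + K z\right) = -72 + 18 K z$)
$- 139 \left(Y{\left(1 \right)} + T{\left(3,-5 \right)}\right) = - 139 \left(\left(3 - 2 \cdot 1^{2}\right) + \left(-72 + 18 \cdot 3 \left(-5\right)\right)\right) = - 139 \left(\left(3 - 2\right) - 342\right) = - 139 \left(1 - 342\right) = \left(-139\right) \left(-341\right) = 47399$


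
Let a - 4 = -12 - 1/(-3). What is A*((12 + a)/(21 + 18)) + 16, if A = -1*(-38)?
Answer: 182/9 ≈ 20.222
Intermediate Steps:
a = -23/3 (a = 4 + (-12 - 1/(-3)) = 4 + (-12 - 1*(-1/3)) = 4 + (-12 + 1/3) = 4 - 35/3 = -23/3 ≈ -7.6667)
A = 38
A*((12 + a)/(21 + 18)) + 16 = 38*((12 - 23/3)/(21 + 18)) + 16 = 38*((13/3)/39) + 16 = 38*((13/3)*(1/39)) + 16 = 38*(1/9) + 16 = 38/9 + 16 = 182/9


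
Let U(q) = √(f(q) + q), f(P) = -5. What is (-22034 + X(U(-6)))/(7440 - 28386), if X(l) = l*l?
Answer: 22045/20946 ≈ 1.0525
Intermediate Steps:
U(q) = √(-5 + q)
X(l) = l²
(-22034 + X(U(-6)))/(7440 - 28386) = (-22034 + (√(-5 - 6))²)/(7440 - 28386) = (-22034 + (√(-11))²)/(-20946) = (-22034 + (I*√11)²)*(-1/20946) = (-22034 - 11)*(-1/20946) = -22045*(-1/20946) = 22045/20946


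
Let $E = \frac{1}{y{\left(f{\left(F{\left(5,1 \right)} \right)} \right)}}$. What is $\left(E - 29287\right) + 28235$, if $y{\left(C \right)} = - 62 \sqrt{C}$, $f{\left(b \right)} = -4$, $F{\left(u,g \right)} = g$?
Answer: $-1052 + \frac{i}{124} \approx -1052.0 + 0.0080645 i$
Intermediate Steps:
$E = \frac{i}{124}$ ($E = \frac{1}{\left(-62\right) \sqrt{-4}} = \frac{1}{\left(-62\right) 2 i} = \frac{1}{\left(-124\right) i} = \frac{i}{124} \approx 0.0080645 i$)
$\left(E - 29287\right) + 28235 = \left(\frac{i}{124} - 29287\right) + 28235 = \left(-29287 + \frac{i}{124}\right) + 28235 = -1052 + \frac{i}{124}$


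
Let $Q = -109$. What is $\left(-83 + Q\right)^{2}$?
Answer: $36864$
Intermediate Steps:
$\left(-83 + Q\right)^{2} = \left(-83 - 109\right)^{2} = \left(-192\right)^{2} = 36864$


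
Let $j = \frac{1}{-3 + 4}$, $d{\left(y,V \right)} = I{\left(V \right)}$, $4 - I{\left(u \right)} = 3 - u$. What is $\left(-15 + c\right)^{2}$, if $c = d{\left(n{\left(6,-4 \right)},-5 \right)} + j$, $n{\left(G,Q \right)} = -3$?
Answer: $324$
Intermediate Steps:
$I{\left(u \right)} = 1 + u$ ($I{\left(u \right)} = 4 - \left(3 - u\right) = 4 + \left(-3 + u\right) = 1 + u$)
$d{\left(y,V \right)} = 1 + V$
$j = 1$ ($j = 1^{-1} = 1$)
$c = -3$ ($c = \left(1 - 5\right) + 1 = -4 + 1 = -3$)
$\left(-15 + c\right)^{2} = \left(-15 - 3\right)^{2} = \left(-18\right)^{2} = 324$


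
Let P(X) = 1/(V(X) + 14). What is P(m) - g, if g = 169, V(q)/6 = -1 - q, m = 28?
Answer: -27041/160 ≈ -169.01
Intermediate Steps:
V(q) = -6 - 6*q (V(q) = 6*(-1 - q) = -6 - 6*q)
P(X) = 1/(8 - 6*X) (P(X) = 1/((-6 - 6*X) + 14) = 1/(8 - 6*X))
P(m) - g = -1/(-8 + 6*28) - 1*169 = -1/(-8 + 168) - 169 = -1/160 - 169 = -27041/160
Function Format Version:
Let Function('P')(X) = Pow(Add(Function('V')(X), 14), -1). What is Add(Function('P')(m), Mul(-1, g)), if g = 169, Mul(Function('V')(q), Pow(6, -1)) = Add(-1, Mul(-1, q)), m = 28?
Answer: Rational(-27041, 160) ≈ -169.01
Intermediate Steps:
Function('V')(q) = Add(-6, Mul(-6, q)) (Function('V')(q) = Mul(6, Add(-1, Mul(-1, q))) = Add(-6, Mul(-6, q)))
Function('P')(X) = Pow(Add(8, Mul(-6, X)), -1) (Function('P')(X) = Pow(Add(Add(-6, Mul(-6, X)), 14), -1) = Pow(Add(8, Mul(-6, X)), -1))
Add(Function('P')(m), Mul(-1, g)) = Add(Mul(-1, Pow(Add(-8, Mul(6, 28)), -1)), Mul(-1, 169)) = Add(Mul(-1, Pow(Add(-8, 168), -1)), -169) = Add(Mul(-1, Pow(160, -1)), -169) = Add(Mul(-1, Rational(1, 160)), -169) = Add(Rational(-1, 160), -169) = Rational(-27041, 160)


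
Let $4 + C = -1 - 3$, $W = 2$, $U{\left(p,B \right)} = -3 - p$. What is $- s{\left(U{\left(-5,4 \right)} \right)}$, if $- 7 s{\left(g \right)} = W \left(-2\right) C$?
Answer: $\frac{32}{7} \approx 4.5714$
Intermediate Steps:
$C = -8$ ($C = -4 - 4 = -8$)
$s{\left(g \right)} = - \frac{32}{7}$ ($s{\left(g \right)} = - \frac{2 \left(-2\right) \left(-8\right)}{7} = - \frac{\left(-4\right) \left(-8\right)}{7} = \left(- \frac{1}{7}\right) 32 = - \frac{32}{7}$)
$- s{\left(U{\left(-5,4 \right)} \right)} = \left(-1\right) \left(- \frac{32}{7}\right) = \frac{32}{7}$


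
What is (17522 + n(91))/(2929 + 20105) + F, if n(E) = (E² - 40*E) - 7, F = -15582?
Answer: -179446816/11517 ≈ -15581.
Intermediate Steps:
n(E) = -7 + E² - 40*E
(17522 + n(91))/(2929 + 20105) + F = (17522 + (-7 + 91² - 40*91))/(2929 + 20105) - 15582 = (17522 + (-7 + 8281 - 3640))/23034 - 15582 = (17522 + 4634)*(1/23034) - 15582 = 22156*(1/23034) - 15582 = 11078/11517 - 15582 = -179446816/11517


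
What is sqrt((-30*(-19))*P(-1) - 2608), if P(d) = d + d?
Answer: 2*I*sqrt(937) ≈ 61.221*I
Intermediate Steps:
P(d) = 2*d
sqrt((-30*(-19))*P(-1) - 2608) = sqrt((-30*(-19))*(2*(-1)) - 2608) = sqrt(570*(-2) - 2608) = sqrt(-1140 - 2608) = sqrt(-3748) = 2*I*sqrt(937)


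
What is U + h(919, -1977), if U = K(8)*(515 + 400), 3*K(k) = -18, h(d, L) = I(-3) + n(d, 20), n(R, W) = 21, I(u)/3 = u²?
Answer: -5442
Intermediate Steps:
I(u) = 3*u²
h(d, L) = 48 (h(d, L) = 3*(-3)² + 21 = 3*9 + 21 = 27 + 21 = 48)
K(k) = -6 (K(k) = (⅓)*(-18) = -6)
U = -5490 (U = -6*(515 + 400) = -6*915 = -5490)
U + h(919, -1977) = -5490 + 48 = -5442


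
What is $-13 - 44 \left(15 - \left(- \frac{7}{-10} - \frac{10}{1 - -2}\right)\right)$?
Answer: $- \frac{11833}{15} \approx -788.87$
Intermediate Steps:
$-13 - 44 \left(15 - \left(- \frac{7}{-10} - \frac{10}{1 - -2}\right)\right) = -13 - 44 \left(15 - \left(\left(-7\right) \left(- \frac{1}{10}\right) - \frac{10}{1 + 2}\right)\right) = -13 - 44 \left(15 - \left(\frac{7}{10} - \frac{10}{3}\right)\right) = -13 - 44 \left(15 - - \frac{79}{30}\right) = -13 - 44 \left(15 + \frac{79}{30}\right) = -13 - \frac{11638}{15} = - \frac{11833}{15}$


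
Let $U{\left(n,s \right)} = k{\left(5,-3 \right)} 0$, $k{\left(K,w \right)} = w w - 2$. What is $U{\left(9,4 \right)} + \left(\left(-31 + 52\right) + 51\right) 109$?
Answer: $7848$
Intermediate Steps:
$k{\left(K,w \right)} = -2 + w^{2}$ ($k{\left(K,w \right)} = w^{2} - 2 = -2 + w^{2}$)
$U{\left(n,s \right)} = 0$ ($U{\left(n,s \right)} = \left(-2 + \left(-3\right)^{2}\right) 0 = \left(-2 + 9\right) 0 = 7 \cdot 0 = 0$)
$U{\left(9,4 \right)} + \left(\left(-31 + 52\right) + 51\right) 109 = 0 + \left(\left(-31 + 52\right) + 51\right) 109 = 0 + \left(21 + 51\right) 109 = 0 + 72 \cdot 109 = 0 + 7848 = 7848$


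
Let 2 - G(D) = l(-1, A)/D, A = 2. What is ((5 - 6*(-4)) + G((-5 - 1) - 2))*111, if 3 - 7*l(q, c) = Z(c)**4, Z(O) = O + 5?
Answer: -36741/28 ≈ -1312.2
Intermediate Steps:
Z(O) = 5 + O
l(q, c) = 3/7 - (5 + c)**4/7
G(D) = 2 + 2398/(7*D) (G(D) = 2 - (3/7 - (5 + 2)**4/7)/D = 2 - (3/7 - 1/7*7**4)/D = 2 - (3/7 - 1/7*2401)/D = 2 - (3/7 - 343)/D = 2 - (-2398)/(7*D) = 2 + 2398/(7*D))
((5 - 6*(-4)) + G((-5 - 1) - 2))*111 = ((5 - 6*(-4)) + (2 + 2398/(7*((-5 - 1) - 2))))*111 = ((5 + 24) + (2 + 2398/(7*(-6 - 2))))*111 = (29 + (2 + (2398/7)/(-8)))*111 = (29 + (2 + (2398/7)*(-1/8)))*111 = (29 + (2 - 1199/28))*111 = (29 - 1143/28)*111 = -331/28*111 = -36741/28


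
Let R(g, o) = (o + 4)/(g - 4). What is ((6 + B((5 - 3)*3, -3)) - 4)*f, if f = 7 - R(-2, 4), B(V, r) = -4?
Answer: -50/3 ≈ -16.667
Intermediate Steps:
R(g, o) = (4 + o)/(-4 + g)
f = 25/3 (f = 7 - (4 + 4)/(-4 - 2) = 7 - 8/(-6) = 7 - (-1)*8/6 = 7 - 1*(-4/3) = 7 + 4/3 = 25/3 ≈ 8.3333)
((6 + B((5 - 3)*3, -3)) - 4)*f = ((6 - 4) - 4)*(25/3) = (2 - 4)*(25/3) = -2*25/3 = -50/3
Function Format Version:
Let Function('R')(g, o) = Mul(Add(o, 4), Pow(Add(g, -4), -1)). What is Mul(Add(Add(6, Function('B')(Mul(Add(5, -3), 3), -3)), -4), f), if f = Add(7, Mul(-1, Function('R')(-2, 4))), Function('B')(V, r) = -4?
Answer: Rational(-50, 3) ≈ -16.667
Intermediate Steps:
Function('R')(g, o) = Mul(Pow(Add(-4, g), -1), Add(4, o)) (Function('R')(g, o) = Mul(Add(4, o), Pow(Add(-4, g), -1)) = Mul(Pow(Add(-4, g), -1), Add(4, o)))
f = Rational(25, 3) (f = Add(7, Mul(-1, Mul(Pow(Add(-4, -2), -1), Add(4, 4)))) = Add(7, Mul(-1, Mul(Pow(-6, -1), 8))) = Add(7, Mul(-1, Mul(Rational(-1, 6), 8))) = Add(7, Mul(-1, Rational(-4, 3))) = Add(7, Rational(4, 3)) = Rational(25, 3) ≈ 8.3333)
Mul(Add(Add(6, Function('B')(Mul(Add(5, -3), 3), -3)), -4), f) = Mul(Add(Add(6, -4), -4), Rational(25, 3)) = Mul(Add(2, -4), Rational(25, 3)) = Mul(-2, Rational(25, 3)) = Rational(-50, 3)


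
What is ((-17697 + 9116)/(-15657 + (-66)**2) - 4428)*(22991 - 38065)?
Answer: 754186091278/11301 ≈ 6.6736e+7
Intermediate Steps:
((-17697 + 9116)/(-15657 + (-66)**2) - 4428)*(22991 - 38065) = (-8581/(-15657 + 4356) - 4428)*(-15074) = (-8581/(-11301) - 4428)*(-15074) = (-8581*(-1/11301) - 4428)*(-15074) = (8581/11301 - 4428)*(-15074) = -50032247/11301*(-15074) = 754186091278/11301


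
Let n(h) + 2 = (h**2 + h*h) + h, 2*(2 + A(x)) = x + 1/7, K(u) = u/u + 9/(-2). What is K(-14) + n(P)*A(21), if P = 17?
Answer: 71111/14 ≈ 5079.4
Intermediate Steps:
K(u) = -7/2 (K(u) = 1 + 9*(-1/2) = 1 - 9/2 = -7/2)
A(x) = -27/14 + x/2 (A(x) = -2 + (x + 1/7)/2 = -2 + (1/7 + x)/2 = -2 + (1/14 + x/2) = -27/14 + x/2)
n(h) = -2 + h + 2*h**2 (n(h) = -2 + ((h**2 + h*h) + h) = -2 + ((h**2 + h**2) + h) = -2 + (2*h**2 + h) = -2 + (h + 2*h**2) = -2 + h + 2*h**2)
K(-14) + n(P)*A(21) = -7/2 + (-2 + 17 + 2*17**2)*(-27/14 + (1/2)*21) = -7/2 + (-2 + 17 + 2*289)*(-27/14 + 21/2) = -7/2 + (-2 + 17 + 578)*(60/7) = -7/2 + 593*(60/7) = -7/2 + 35580/7 = 71111/14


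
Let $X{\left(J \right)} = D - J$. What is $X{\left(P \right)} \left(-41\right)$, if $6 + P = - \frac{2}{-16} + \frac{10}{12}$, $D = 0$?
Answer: $- \frac{4961}{24} \approx -206.71$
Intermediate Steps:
$P = - \frac{121}{24}$ ($P = -6 + \left(- \frac{2}{-16} + \frac{10}{12}\right) = -6 + \left(\left(-2\right) \left(- \frac{1}{16}\right) + 10 \cdot \frac{1}{12}\right) = -6 + \left(\frac{1}{8} + \frac{5}{6}\right) = -6 + \frac{23}{24} = - \frac{121}{24} \approx -5.0417$)
$X{\left(J \right)} = - J$ ($X{\left(J \right)} = 0 - J = - J$)
$X{\left(P \right)} \left(-41\right) = \left(-1\right) \left(- \frac{121}{24}\right) \left(-41\right) = \frac{121}{24} \left(-41\right) = - \frac{4961}{24}$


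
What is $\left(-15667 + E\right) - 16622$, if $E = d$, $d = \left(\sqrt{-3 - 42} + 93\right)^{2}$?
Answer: $-23685 + 558 i \sqrt{5} \approx -23685.0 + 1247.7 i$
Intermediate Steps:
$d = \left(93 + 3 i \sqrt{5}\right)^{2}$ ($d = \left(\sqrt{-45} + 93\right)^{2} = \left(3 i \sqrt{5} + 93\right)^{2} = \left(93 + 3 i \sqrt{5}\right)^{2} \approx 8604.0 + 1247.7 i$)
$E = 8604 + 558 i \sqrt{5} \approx 8604.0 + 1247.7 i$
$\left(-15667 + E\right) - 16622 = \left(-15667 + \left(8604 + 558 i \sqrt{5}\right)\right) - 16622 = \left(-7063 + 558 i \sqrt{5}\right) - 16622 = -23685 + 558 i \sqrt{5}$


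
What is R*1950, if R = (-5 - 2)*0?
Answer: 0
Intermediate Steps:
R = 0 (R = -7*0 = 0)
R*1950 = 0*1950 = 0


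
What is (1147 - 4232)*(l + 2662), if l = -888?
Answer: -5472790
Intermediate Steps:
(1147 - 4232)*(l + 2662) = (1147 - 4232)*(-888 + 2662) = -3085*1774 = -5472790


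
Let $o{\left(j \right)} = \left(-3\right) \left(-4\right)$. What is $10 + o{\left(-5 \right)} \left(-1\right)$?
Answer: $-2$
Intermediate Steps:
$o{\left(j \right)} = 12$
$10 + o{\left(-5 \right)} \left(-1\right) = 10 + 12 \left(-1\right) = 10 - 12 = -2$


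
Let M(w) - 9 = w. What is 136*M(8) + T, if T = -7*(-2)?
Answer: 2326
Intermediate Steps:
M(w) = 9 + w
T = 14
136*M(8) + T = 136*(9 + 8) + 14 = 136*17 + 14 = 2312 + 14 = 2326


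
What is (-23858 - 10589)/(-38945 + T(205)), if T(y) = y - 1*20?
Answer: 1813/2040 ≈ 0.88873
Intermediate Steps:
T(y) = -20 + y (T(y) = y - 20 = -20 + y)
(-23858 - 10589)/(-38945 + T(205)) = (-23858 - 10589)/(-38945 + (-20 + 205)) = -34447/(-38945 + 185) = -34447/(-38760) = -34447*(-1/38760) = 1813/2040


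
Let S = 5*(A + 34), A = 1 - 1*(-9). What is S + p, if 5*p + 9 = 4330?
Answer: 5421/5 ≈ 1084.2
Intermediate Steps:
A = 10 (A = 1 + 9 = 10)
p = 4321/5 (p = -9/5 + (1/5)*4330 = -9/5 + 866 = 4321/5 ≈ 864.20)
S = 220 (S = 5*(10 + 34) = 5*44 = 220)
S + p = 220 + 4321/5 = 5421/5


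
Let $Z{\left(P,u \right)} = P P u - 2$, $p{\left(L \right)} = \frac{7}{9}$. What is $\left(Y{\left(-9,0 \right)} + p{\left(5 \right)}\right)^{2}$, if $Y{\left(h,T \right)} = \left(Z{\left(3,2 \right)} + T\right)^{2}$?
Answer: $\frac{5340721}{81} \approx 65935.0$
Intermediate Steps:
$p{\left(L \right)} = \frac{7}{9}$ ($p{\left(L \right)} = 7 \cdot \frac{1}{9} = \frac{7}{9}$)
$Z{\left(P,u \right)} = -2 + u P^{2}$ ($Z{\left(P,u \right)} = P^{2} u - 2 = u P^{2} - 2 = -2 + u P^{2}$)
$Y{\left(h,T \right)} = \left(16 + T\right)^{2}$ ($Y{\left(h,T \right)} = \left(\left(-2 + 2 \cdot 3^{2}\right) + T\right)^{2} = \left(\left(-2 + 2 \cdot 9\right) + T\right)^{2} = \left(\left(-2 + 18\right) + T\right)^{2} = \left(16 + T\right)^{2}$)
$\left(Y{\left(-9,0 \right)} + p{\left(5 \right)}\right)^{2} = \left(\left(16 + 0\right)^{2} + \frac{7}{9}\right)^{2} = \left(16^{2} + \frac{7}{9}\right)^{2} = \left(256 + \frac{7}{9}\right)^{2} = \left(\frac{2311}{9}\right)^{2} = \frac{5340721}{81}$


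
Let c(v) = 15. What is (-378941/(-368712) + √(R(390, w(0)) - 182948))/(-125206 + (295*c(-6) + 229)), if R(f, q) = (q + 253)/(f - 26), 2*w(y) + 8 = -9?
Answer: -378941/44448969024 - I*√24239789210/43880928 ≈ -8.5253e-6 - 0.003548*I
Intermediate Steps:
w(y) = -17/2 (w(y) = -4 + (½)*(-9) = -4 - 9/2 = -17/2)
R(f, q) = (253 + q)/(-26 + f)
(-378941/(-368712) + √(R(390, w(0)) - 182948))/(-125206 + (295*c(-6) + 229)) = (-378941/(-368712) + √((253 - 17/2)/(-26 + 390) - 182948))/(-125206 + (295*15 + 229)) = (-378941*(-1/368712) + √((489/2)/364 - 182948))/(-125206 + (4425 + 229)) = (378941/368712 + √((1/364)*(489/2) - 182948))/(-125206 + 4654) = (378941/368712 + √(489/728 - 182948))/(-120552) = (378941/368712 + √(-133185655/728))*(-1/120552) = (378941/368712 + I*√24239789210/364)*(-1/120552) = -378941/44448969024 - I*√24239789210/43880928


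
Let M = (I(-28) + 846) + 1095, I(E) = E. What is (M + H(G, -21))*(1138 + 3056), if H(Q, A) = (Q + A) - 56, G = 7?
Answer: 7729542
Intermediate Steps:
H(Q, A) = -56 + A + Q (H(Q, A) = (A + Q) - 56 = -56 + A + Q)
M = 1913 (M = (-28 + 846) + 1095 = 818 + 1095 = 1913)
(M + H(G, -21))*(1138 + 3056) = (1913 + (-56 - 21 + 7))*(1138 + 3056) = (1913 - 70)*4194 = 1843*4194 = 7729542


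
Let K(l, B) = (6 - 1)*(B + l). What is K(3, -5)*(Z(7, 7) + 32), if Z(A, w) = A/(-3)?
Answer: -890/3 ≈ -296.67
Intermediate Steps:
K(l, B) = 5*B + 5*l (K(l, B) = 5*(B + l) = 5*B + 5*l)
Z(A, w) = -A/3 (Z(A, w) = A*(-⅓) = -A/3)
K(3, -5)*(Z(7, 7) + 32) = (5*(-5) + 5*3)*(-⅓*7 + 32) = (-25 + 15)*(-7/3 + 32) = -10*89/3 = -890/3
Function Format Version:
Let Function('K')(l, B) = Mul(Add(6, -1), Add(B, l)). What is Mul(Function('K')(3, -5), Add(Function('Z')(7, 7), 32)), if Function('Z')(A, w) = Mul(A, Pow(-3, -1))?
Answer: Rational(-890, 3) ≈ -296.67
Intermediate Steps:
Function('K')(l, B) = Add(Mul(5, B), Mul(5, l)) (Function('K')(l, B) = Mul(5, Add(B, l)) = Add(Mul(5, B), Mul(5, l)))
Function('Z')(A, w) = Mul(Rational(-1, 3), A) (Function('Z')(A, w) = Mul(A, Rational(-1, 3)) = Mul(Rational(-1, 3), A))
Mul(Function('K')(3, -5), Add(Function('Z')(7, 7), 32)) = Mul(Add(Mul(5, -5), Mul(5, 3)), Add(Mul(Rational(-1, 3), 7), 32)) = Mul(Add(-25, 15), Add(Rational(-7, 3), 32)) = Mul(-10, Rational(89, 3)) = Rational(-890, 3)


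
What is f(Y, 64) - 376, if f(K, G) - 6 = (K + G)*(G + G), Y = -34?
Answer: 3470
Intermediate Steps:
f(K, G) = 6 + 2*G*(G + K) (f(K, G) = 6 + (K + G)*(G + G) = 6 + (G + K)*(2*G) = 6 + 2*G*(G + K))
f(Y, 64) - 376 = (6 + 2*64² + 2*64*(-34)) - 376 = (6 + 2*4096 - 4352) - 376 = (6 + 8192 - 4352) - 376 = 3846 - 376 = 3470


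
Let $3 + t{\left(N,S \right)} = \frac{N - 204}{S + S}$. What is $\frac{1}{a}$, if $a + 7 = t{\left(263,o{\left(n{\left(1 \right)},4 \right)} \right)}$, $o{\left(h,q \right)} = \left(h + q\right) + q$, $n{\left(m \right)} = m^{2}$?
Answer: $- \frac{18}{121} \approx -0.14876$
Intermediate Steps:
$o{\left(h,q \right)} = h + 2 q$
$t{\left(N,S \right)} = -3 + \frac{-204 + N}{2 S}$ ($t{\left(N,S \right)} = -3 + \frac{N - 204}{S + S} = -3 + \frac{-204 + N}{2 S}$)
$a = - \frac{121}{18}$ ($a = -7 + \frac{-204 + 263 - 6 \left(1^{2} + 2 \cdot 4\right)}{2 \left(1^{2} + 2 \cdot 4\right)} = -7 + \frac{-204 + 263 - 6 \left(1 + 8\right)}{2 \left(1 + 8\right)} = -7 + \frac{-204 + 263 - 54}{2 \cdot 9} = -7 + \frac{1}{2} \cdot \frac{1}{9} \left(-204 + 263 - 54\right) = -7 + \frac{1}{2} \cdot \frac{1}{9} \cdot 5 = -7 + \frac{5}{18} = - \frac{121}{18} \approx -6.7222$)
$\frac{1}{a} = \frac{1}{- \frac{121}{18}} = - \frac{18}{121}$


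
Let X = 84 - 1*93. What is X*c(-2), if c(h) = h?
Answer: 18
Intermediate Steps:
X = -9 (X = 84 - 93 = -9)
X*c(-2) = -9*(-2) = 18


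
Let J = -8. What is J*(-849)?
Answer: 6792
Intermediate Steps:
J*(-849) = -8*(-849) = 6792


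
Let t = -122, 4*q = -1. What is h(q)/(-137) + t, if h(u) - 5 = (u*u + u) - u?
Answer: -267505/2192 ≈ -122.04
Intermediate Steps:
q = -1/4 (q = (1/4)*(-1) = -1/4 ≈ -0.25000)
h(u) = 5 + u**2 (h(u) = 5 + ((u*u + u) - u) = 5 + ((u**2 + u) - u) = 5 + ((u + u**2) - u) = 5 + u**2)
h(q)/(-137) + t = (5 + (-1/4)**2)/(-137) - 122 = -(5 + 1/16)/137 - 122 = -1/137*81/16 - 122 = -81/2192 - 122 = -267505/2192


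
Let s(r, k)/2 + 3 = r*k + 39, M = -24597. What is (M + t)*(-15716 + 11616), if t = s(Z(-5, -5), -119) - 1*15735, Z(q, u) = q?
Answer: 160187000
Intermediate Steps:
s(r, k) = 72 + 2*k*r (s(r, k) = -6 + 2*(r*k + 39) = -6 + 2*(k*r + 39) = -6 + 2*(39 + k*r) = -6 + (78 + 2*k*r) = 72 + 2*k*r)
t = -14473 (t = (72 + 2*(-119)*(-5)) - 1*15735 = (72 + 1190) - 15735 = 1262 - 15735 = -14473)
(M + t)*(-15716 + 11616) = (-24597 - 14473)*(-15716 + 11616) = -39070*(-4100) = 160187000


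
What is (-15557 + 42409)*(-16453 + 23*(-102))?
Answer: -504790748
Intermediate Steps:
(-15557 + 42409)*(-16453 + 23*(-102)) = 26852*(-16453 - 2346) = 26852*(-18799) = -504790748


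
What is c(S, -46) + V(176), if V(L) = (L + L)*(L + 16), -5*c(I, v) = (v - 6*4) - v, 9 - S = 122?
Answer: 337944/5 ≈ 67589.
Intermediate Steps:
S = -113 (S = 9 - 1*122 = 9 - 122 = -113)
c(I, v) = 24/5 (c(I, v) = -((v - 6*4) - v)/5 = -((v - 24) - v)/5 = -((-24 + v) - v)/5 = -1/5*(-24) = 24/5)
V(L) = 2*L*(16 + L) (V(L) = (2*L)*(16 + L) = 2*L*(16 + L))
c(S, -46) + V(176) = 24/5 + 2*176*(16 + 176) = 24/5 + 2*176*192 = 24/5 + 67584 = 337944/5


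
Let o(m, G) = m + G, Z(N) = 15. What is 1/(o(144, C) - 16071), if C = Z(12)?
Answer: -1/15912 ≈ -6.2846e-5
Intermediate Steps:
C = 15
o(m, G) = G + m
1/(o(144, C) - 16071) = 1/((15 + 144) - 16071) = 1/(159 - 16071) = 1/(-15912) = -1/15912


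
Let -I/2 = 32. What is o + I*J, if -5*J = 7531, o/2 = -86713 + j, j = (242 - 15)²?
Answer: 130144/5 ≈ 26029.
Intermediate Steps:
I = -64 (I = -2*32 = -64)
j = 51529 (j = 227² = 51529)
o = -70368 (o = 2*(-86713 + 51529) = 2*(-35184) = -70368)
J = -7531/5 (J = -⅕*7531 = -7531/5 ≈ -1506.2)
o + I*J = -70368 - 64*(-7531/5) = -70368 + 481984/5 = 130144/5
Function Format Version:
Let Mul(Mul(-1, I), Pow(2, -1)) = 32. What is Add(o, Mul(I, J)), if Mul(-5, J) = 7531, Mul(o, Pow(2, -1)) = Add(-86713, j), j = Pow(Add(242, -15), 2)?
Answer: Rational(130144, 5) ≈ 26029.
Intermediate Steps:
I = -64 (I = Mul(-2, 32) = -64)
j = 51529 (j = Pow(227, 2) = 51529)
o = -70368 (o = Mul(2, Add(-86713, 51529)) = Mul(2, -35184) = -70368)
J = Rational(-7531, 5) (J = Mul(Rational(-1, 5), 7531) = Rational(-7531, 5) ≈ -1506.2)
Add(o, Mul(I, J)) = Add(-70368, Mul(-64, Rational(-7531, 5))) = Add(-70368, Rational(481984, 5)) = Rational(130144, 5)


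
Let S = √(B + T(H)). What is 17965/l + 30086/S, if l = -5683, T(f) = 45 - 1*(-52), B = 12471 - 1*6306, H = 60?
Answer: -17965/5683 + 15043*√6262/3131 ≈ 377.04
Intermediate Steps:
B = 6165 (B = 12471 - 6306 = 6165)
T(f) = 97 (T(f) = 45 + 52 = 97)
S = √6262 (S = √(6165 + 97) = √6262 ≈ 79.133)
17965/l + 30086/S = 17965/(-5683) + 30086/(√6262) = 17965*(-1/5683) + 30086*(√6262/6262) = -17965/5683 + 15043*√6262/3131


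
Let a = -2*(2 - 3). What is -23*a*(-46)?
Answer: 2116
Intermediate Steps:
a = 2 (a = -2*(-1) = 2)
-23*a*(-46) = -23*2*(-46) = -46*(-46) = 2116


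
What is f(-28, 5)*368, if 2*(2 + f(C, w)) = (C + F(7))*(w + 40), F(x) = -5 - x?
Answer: -331936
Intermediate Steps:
f(C, w) = -2 + (-12 + C)*(40 + w)/2 (f(C, w) = -2 + ((C + (-5 - 1*7))*(w + 40))/2 = -2 + ((C + (-5 - 7))*(40 + w))/2 = -2 + ((C - 12)*(40 + w))/2 = -2 + ((-12 + C)*(40 + w))/2 = -2 + (-12 + C)*(40 + w)/2)
f(-28, 5)*368 = (-242 - 6*5 + 20*(-28) + (1/2)*(-28)*5)*368 = (-242 - 30 - 560 - 70)*368 = -902*368 = -331936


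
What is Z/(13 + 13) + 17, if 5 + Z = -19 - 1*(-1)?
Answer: 419/26 ≈ 16.115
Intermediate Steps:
Z = -23 (Z = -5 + (-19 - 1*(-1)) = -5 + (-19 + 1) = -5 - 18 = -23)
Z/(13 + 13) + 17 = -23/(13 + 13) + 17 = -23/26 + 17 = 419/26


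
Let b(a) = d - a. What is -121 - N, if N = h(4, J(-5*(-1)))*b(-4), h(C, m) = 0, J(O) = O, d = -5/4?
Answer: -121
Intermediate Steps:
d = -5/4 (d = -5*¼ = -5/4 ≈ -1.2500)
b(a) = -5/4 - a
N = 0 (N = 0*(-5/4 - 1*(-4)) = 0*(-5/4 + 4) = 0*(11/4) = 0)
-121 - N = -121 - 1*0 = -121 + 0 = -121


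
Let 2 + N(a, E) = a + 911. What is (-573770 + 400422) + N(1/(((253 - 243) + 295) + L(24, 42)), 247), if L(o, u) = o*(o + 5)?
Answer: -172611438/1001 ≈ -1.7244e+5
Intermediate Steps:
L(o, u) = o*(5 + o)
N(a, E) = 909 + a (N(a, E) = -2 + (a + 911) = -2 + (911 + a) = 909 + a)
(-573770 + 400422) + N(1/(((253 - 243) + 295) + L(24, 42)), 247) = (-573770 + 400422) + (909 + 1/(((253 - 243) + 295) + 24*(5 + 24))) = -173348 + (909 + 1/((10 + 295) + 24*29)) = -173348 + (909 + 1/(305 + 696)) = -173348 + (909 + 1/1001) = -173348 + 909910/1001 = -172611438/1001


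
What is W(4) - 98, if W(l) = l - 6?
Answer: -100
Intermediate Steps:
W(l) = -6 + l
W(4) - 98 = (-6 + 4) - 98 = -2 - 98 = -100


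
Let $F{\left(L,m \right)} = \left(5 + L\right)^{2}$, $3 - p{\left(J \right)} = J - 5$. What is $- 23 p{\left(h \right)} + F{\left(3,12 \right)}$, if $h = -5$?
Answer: $-235$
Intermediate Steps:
$p{\left(J \right)} = 8 - J$ ($p{\left(J \right)} = 3 - \left(J - 5\right) = 3 - \left(-5 + J\right) = 8 - J$)
$- 23 p{\left(h \right)} + F{\left(3,12 \right)} = - 23 \left(8 - -5\right) + \left(5 + 3\right)^{2} = - 23 \left(8 + 5\right) + 8^{2} = \left(-23\right) 13 + 64 = -299 + 64 = -235$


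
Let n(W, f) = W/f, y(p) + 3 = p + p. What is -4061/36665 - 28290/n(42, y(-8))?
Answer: 3284605598/256655 ≈ 12798.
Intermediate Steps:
y(p) = -3 + 2*p (y(p) = -3 + (p + p) = -3 + 2*p)
-4061/36665 - 28290/n(42, y(-8)) = -4061/36665 - 28290/(42/(-3 + 2*(-8))) = -4061*1/36665 - 28290/(42/(-3 - 16)) = -4061/36665 - 28290/(42/(-19)) = -4061/36665 - 28290/(42*(-1/19)) = -4061/36665 - 28290/(-42/19) = -4061/36665 - 28290*(-19/42) = -4061/36665 + 89585/7 = 3284605598/256655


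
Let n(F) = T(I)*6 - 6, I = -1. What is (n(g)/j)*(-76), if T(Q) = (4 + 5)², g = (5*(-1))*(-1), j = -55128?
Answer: 1520/2297 ≈ 0.66173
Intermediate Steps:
g = 5 (g = -5*(-1) = 5)
T(Q) = 81 (T(Q) = 9² = 81)
n(F) = 480 (n(F) = 81*6 - 6 = 486 - 6 = 480)
(n(g)/j)*(-76) = (480/(-55128))*(-76) = (480*(-1/55128))*(-76) = -20/2297*(-76) = 1520/2297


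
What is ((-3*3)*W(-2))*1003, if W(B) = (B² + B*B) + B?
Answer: -54162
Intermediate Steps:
W(B) = B + 2*B² (W(B) = (B² + B²) + B = 2*B² + B = B + 2*B²)
((-3*3)*W(-2))*1003 = ((-3*3)*(-2*(1 + 2*(-2))))*1003 = -(-18)*(1 - 4)*1003 = -(-18)*(-3)*1003 = -9*6*1003 = -54*1003 = -54162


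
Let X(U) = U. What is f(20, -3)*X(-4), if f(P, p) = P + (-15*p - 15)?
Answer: -200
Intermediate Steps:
f(P, p) = -15 + P - 15*p (f(P, p) = P + (-15 - 15*p) = -15 + P - 15*p)
f(20, -3)*X(-4) = (-15 + 20 - 15*(-3))*(-4) = (-15 + 20 + 45)*(-4) = 50*(-4) = -200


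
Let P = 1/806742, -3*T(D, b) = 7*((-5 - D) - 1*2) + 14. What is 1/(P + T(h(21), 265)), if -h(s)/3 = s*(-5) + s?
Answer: 806742/483776287 ≈ 0.0016676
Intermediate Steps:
h(s) = 12*s (h(s) = -3*(s*(-5) + s) = -3*(-5*s + s) = -(-12)*s = 12*s)
T(D, b) = 35/3 + 7*D/3 (T(D, b) = -(7*((-5 - D) - 1*2) + 14)/3 = -(7*((-5 - D) - 2) + 14)/3 = -(7*(-7 - D) + 14)/3 = -((-49 - 7*D) + 14)/3 = -(-35 - 7*D)/3 = 35/3 + 7*D/3)
P = 1/806742 ≈ 1.2396e-6
1/(P + T(h(21), 265)) = 1/(1/806742 + (35/3 + 7*(12*21)/3)) = 1/(1/806742 + (35/3 + (7/3)*252)) = 1/(1/806742 + (35/3 + 588)) = 1/(1/806742 + 1799/3) = 1/(483776287/806742) = 806742/483776287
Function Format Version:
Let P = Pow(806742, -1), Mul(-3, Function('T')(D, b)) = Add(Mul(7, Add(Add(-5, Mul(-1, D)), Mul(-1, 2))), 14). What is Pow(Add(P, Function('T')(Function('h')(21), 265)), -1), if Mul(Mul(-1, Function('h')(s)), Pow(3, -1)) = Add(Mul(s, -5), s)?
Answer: Rational(806742, 483776287) ≈ 0.0016676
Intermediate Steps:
Function('h')(s) = Mul(12, s) (Function('h')(s) = Mul(-3, Add(Mul(s, -5), s)) = Mul(-3, Add(Mul(-5, s), s)) = Mul(-3, Mul(-4, s)) = Mul(12, s))
Function('T')(D, b) = Add(Rational(35, 3), Mul(Rational(7, 3), D)) (Function('T')(D, b) = Mul(Rational(-1, 3), Add(Mul(7, Add(Add(-5, Mul(-1, D)), Mul(-1, 2))), 14)) = Mul(Rational(-1, 3), Add(Mul(7, Add(Add(-5, Mul(-1, D)), -2)), 14)) = Mul(Rational(-1, 3), Add(Mul(7, Add(-7, Mul(-1, D))), 14)) = Mul(Rational(-1, 3), Add(Add(-49, Mul(-7, D)), 14)) = Mul(Rational(-1, 3), Add(-35, Mul(-7, D))) = Add(Rational(35, 3), Mul(Rational(7, 3), D)))
P = Rational(1, 806742) ≈ 1.2396e-6
Pow(Add(P, Function('T')(Function('h')(21), 265)), -1) = Pow(Add(Rational(1, 806742), Add(Rational(35, 3), Mul(Rational(7, 3), Mul(12, 21)))), -1) = Pow(Add(Rational(1, 806742), Add(Rational(35, 3), Mul(Rational(7, 3), 252))), -1) = Pow(Add(Rational(1, 806742), Add(Rational(35, 3), 588)), -1) = Pow(Add(Rational(1, 806742), Rational(1799, 3)), -1) = Pow(Rational(483776287, 806742), -1) = Rational(806742, 483776287)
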